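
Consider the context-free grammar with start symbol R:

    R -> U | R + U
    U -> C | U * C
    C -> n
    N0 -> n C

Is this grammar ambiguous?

Unambiguous

Only R, U, C are reachable from R; ignoring the rest: This is a standard precedence ladder (R over U over C), with each level left-recursive on its own operator ('+' at R, '*' at U). That structure is LR(1), hence unambiguous.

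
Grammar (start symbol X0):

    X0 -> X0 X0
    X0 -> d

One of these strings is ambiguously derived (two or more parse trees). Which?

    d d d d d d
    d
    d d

d d d d d d

d d d d d d: 42 trees
d: 1 tree
d d: 1 tree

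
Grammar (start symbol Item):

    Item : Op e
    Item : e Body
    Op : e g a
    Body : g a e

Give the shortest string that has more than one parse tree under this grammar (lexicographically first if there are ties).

e g a e

length 4: e g a e has 2 parse trees

Two derivations of e g a e:
  Item ⇒ Op e ⇒ e g a e
  Item ⇒ e Body ⇒ e g a e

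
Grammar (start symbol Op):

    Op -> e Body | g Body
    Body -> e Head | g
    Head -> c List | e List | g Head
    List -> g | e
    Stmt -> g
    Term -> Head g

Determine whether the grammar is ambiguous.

(Stmt, Term are unreachable from Op, so their rules don't affect L(Op).) Each reachable nonterminal has at most one production per leading terminal, and all productions are right-linear; the derivation is determined token-by-token.

Unambiguous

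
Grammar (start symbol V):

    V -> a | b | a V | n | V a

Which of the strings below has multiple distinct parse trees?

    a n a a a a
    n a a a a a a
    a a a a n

a n a a a a: 5 trees
n a a a a a a: 1 tree
a a a a n: 1 tree

a n a a a a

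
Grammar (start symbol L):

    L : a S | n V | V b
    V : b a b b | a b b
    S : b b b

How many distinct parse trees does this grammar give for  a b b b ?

Parse trees for a b b b:
  [L a [S b b b]]
  [L [V a b b] b]

2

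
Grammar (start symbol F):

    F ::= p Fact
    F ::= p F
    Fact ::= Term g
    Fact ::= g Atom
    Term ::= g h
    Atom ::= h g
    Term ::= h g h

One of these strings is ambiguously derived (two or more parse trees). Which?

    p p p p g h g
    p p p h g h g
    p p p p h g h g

p p p p g h g: 2 trees
p p p h g h g: 1 tree
p p p p h g h g: 1 tree

p p p p g h g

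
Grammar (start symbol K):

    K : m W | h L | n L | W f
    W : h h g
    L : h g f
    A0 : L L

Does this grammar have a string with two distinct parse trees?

Witness: h h g f

Derivation 1: K ⇒ h L ⇒ h h g f
Derivation 2: K ⇒ W f ⇒ h h g f

Two distinct leftmost derivations for the same string.

Ambiguous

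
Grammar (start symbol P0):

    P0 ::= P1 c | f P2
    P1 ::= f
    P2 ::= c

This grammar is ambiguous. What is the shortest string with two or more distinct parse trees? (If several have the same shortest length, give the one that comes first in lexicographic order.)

f c

length 2: f c has 2 parse trees

Two derivations of f c:
  P0 ⇒ P1 c ⇒ f c
  P0 ⇒ f P2 ⇒ f c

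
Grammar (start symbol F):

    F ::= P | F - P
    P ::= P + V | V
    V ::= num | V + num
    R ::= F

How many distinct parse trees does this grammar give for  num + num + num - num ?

4

Parse trees for num + num + num - num:
  [F [F [P [P [V num]] + [V [V num] + num]]] - [P [V num]]]
  [F [F [P [P [P [V num]] + [V num]] + [V num]]] - [P [V num]]]
  [F [F [P [P [V [V num] + num]] + [V num]]] - [P [V num]]]
  [F [F [P [V [V [V num] + num] + num]]] - [P [V num]]]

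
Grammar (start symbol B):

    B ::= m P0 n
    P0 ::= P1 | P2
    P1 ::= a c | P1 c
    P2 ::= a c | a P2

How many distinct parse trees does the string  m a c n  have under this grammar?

2

Parse trees for m a c n:
  [B m [P0 [P1 a c]] n]
  [B m [P0 [P2 a c]] n]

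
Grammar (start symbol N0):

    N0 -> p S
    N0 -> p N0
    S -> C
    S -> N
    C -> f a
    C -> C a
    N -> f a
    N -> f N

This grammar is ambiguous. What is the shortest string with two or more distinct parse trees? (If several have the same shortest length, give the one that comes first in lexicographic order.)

length 3: p f a has 2 parse trees

Two derivations of p f a:
  N0 ⇒ p S ⇒ p C ⇒ p f a
  N0 ⇒ p S ⇒ p N ⇒ p f a

p f a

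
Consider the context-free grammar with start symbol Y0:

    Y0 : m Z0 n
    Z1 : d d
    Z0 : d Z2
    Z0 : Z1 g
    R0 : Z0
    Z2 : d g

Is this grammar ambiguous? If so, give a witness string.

Witness: m d d g n

Derivation 1: Y0 ⇒ m Z0 n ⇒ m d Z2 n ⇒ m d d g n
Derivation 2: Y0 ⇒ m Z0 n ⇒ m Z1 g n ⇒ m d d g n

Two distinct leftmost derivations for the same string.

Ambiguous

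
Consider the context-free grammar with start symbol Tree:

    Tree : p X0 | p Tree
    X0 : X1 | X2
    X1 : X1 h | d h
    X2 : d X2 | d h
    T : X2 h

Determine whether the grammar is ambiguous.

Ambiguous

Witness: p d h

Derivation 1: Tree ⇒ p X0 ⇒ p X1 ⇒ p d h
Derivation 2: Tree ⇒ p X0 ⇒ p X2 ⇒ p d h

Two distinct leftmost derivations for the same string.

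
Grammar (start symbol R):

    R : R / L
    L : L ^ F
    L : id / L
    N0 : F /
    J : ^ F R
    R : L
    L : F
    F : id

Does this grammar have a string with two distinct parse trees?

Ambiguous

Witness: id / id

Derivation 1: R ⇒ R / L ⇒ L / L ⇒ F / L ⇒ id / L ⇒ id / F ⇒ id / id
Derivation 2: R ⇒ L ⇒ id / L ⇒ id / F ⇒ id / id

Two distinct leftmost derivations for the same string.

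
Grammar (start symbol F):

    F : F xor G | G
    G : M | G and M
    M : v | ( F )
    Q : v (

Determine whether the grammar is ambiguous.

Unambiguous

Only F, G, M are reachable from F; ignoring the rest: F → F xor G | G  ;  G → G and M | M  — a left-associative chain with M at the bottom. Each string factors uniquely by precedence.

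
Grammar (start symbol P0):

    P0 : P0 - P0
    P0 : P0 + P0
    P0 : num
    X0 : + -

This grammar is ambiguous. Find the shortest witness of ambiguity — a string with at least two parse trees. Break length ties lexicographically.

length 1: no string has ≥2 trees
length 3: no string has ≥2 trees
length 5: num + num + num has 2 parse trees

Two derivations of num + num + num:
  P0 ⇒ P0 + P0 ⇒ P0 + P0 + P0 ⇒ num + P0 + P0 ⇒ num + num + P0 ⇒ num + num + num
  P0 ⇒ P0 + P0 ⇒ num + P0 ⇒ num + P0 + P0 ⇒ num + num + P0 ⇒ num + num + num

num + num + num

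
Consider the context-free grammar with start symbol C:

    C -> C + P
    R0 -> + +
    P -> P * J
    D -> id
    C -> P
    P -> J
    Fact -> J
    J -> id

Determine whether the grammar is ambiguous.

Unambiguous

Only C, P, J are reachable from C; ignoring the rest: This is a standard precedence ladder (C over P over J), with each level left-recursive on its own operator ('+' at C, '*' at P). That structure is LR(1), hence unambiguous.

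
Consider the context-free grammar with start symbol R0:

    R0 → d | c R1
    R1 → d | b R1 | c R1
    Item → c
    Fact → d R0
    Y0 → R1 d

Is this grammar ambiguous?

(Item, Fact, Y0 are unreachable from R0, so their rules don't affect L(R0).) The reachable rules are right-linear with at most one rule per (nonterminal, next-terminal) pair. Each input token forces the next rule, so parsing is deterministic.

Unambiguous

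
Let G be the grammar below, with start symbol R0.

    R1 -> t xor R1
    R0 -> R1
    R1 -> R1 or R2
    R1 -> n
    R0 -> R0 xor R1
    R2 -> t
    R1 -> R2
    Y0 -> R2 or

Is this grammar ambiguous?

Witness: t xor n

Derivation 1: R0 ⇒ R1 ⇒ t xor R1 ⇒ t xor n
Derivation 2: R0 ⇒ R0 xor R1 ⇒ R1 xor R1 ⇒ R2 xor R1 ⇒ t xor R1 ⇒ t xor n

Two distinct leftmost derivations for the same string.

Ambiguous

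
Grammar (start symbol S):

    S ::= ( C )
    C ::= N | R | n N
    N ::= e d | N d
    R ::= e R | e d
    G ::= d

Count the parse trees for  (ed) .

Parse trees for (ed):
  [S ( [C [N e d]] )]
  [S ( [C [R e d]] )]

2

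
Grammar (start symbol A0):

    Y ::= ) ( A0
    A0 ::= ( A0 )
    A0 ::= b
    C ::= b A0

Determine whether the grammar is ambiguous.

(Y, C are unreachable from A0, so their rules don't affect L(A0).) L(A0) is { openⁿ atom closeⁿ : n ≥ 0 }. The bracket depth fixes n, and the derivation is forced at every step.

Unambiguous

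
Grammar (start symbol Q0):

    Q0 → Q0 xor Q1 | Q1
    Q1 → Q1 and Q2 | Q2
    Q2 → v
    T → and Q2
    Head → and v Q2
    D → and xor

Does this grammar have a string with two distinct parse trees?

Unambiguous

(T, Head, D are unreachable from Q0, so their rules don't affect L(Q0).) This is a standard precedence ladder (Q0 over Q1 over Q2), with each level left-recursive on its own operator ('xor' at Q0, 'and' at Q1). That structure is LR(1), hence unambiguous.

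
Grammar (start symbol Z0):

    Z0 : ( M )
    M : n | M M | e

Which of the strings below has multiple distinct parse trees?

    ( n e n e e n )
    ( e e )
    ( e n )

( n e n e e n ): 42 trees
( e e ): 1 tree
( e n ): 1 tree

( n e n e e n )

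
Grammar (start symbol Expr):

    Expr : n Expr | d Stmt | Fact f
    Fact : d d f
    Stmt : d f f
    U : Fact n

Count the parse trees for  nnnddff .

2

Parse trees for nnnddff:
  [Expr n [Expr n [Expr n [Expr d [Stmt d f f]]]]]
  [Expr n [Expr n [Expr n [Expr [Fact d d f] f]]]]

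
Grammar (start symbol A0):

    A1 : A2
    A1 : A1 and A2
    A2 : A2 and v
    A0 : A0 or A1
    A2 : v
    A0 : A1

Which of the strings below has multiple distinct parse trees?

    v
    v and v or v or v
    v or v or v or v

v: 1 tree
v and v or v or v: 2 trees
v or v or v or v: 1 tree

v and v or v or v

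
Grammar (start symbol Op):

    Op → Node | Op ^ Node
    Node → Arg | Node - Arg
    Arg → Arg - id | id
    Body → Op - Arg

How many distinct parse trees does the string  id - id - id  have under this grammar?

Parse trees for id - id - id:
  [Op [Node [Arg [Arg [Arg id] - id] - id]]]
  [Op [Node [Node [Arg id]] - [Arg [Arg id] - id]]]
  [Op [Node [Node [Arg [Arg id] - id]] - [Arg id]]]
  [Op [Node [Node [Node [Arg id]] - [Arg id]] - [Arg id]]]

4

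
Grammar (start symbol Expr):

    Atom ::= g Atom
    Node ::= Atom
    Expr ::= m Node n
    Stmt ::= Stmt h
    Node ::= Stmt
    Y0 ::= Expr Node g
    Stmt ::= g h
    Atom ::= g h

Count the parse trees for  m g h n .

2

Parse trees for m g h n:
  [Expr m [Node [Atom g h]] n]
  [Expr m [Node [Stmt g h]] n]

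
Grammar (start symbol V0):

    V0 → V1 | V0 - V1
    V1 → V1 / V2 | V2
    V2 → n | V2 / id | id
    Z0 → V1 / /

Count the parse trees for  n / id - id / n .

2

Parse trees for n / id - id / n:
  [V0 [V0 [V1 [V1 [V2 n]] / [V2 id]]] - [V1 [V1 [V2 id]] / [V2 n]]]
  [V0 [V0 [V1 [V2 [V2 n] / id]]] - [V1 [V1 [V2 id]] / [V2 n]]]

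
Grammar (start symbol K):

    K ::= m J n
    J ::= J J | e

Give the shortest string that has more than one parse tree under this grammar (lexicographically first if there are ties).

length 3: no string has ≥2 trees
length 4: no string has ≥2 trees
length 5: m e e e n has 2 parse trees

Two derivations of m e e e n:
  K ⇒ m J n ⇒ m J J n ⇒ m J J J n ⇒ m e J J n ⇒ m e e J n ⇒ m e e e n
  K ⇒ m J n ⇒ m J J n ⇒ m e J n ⇒ m e J J n ⇒ m e e J n ⇒ m e e e n

m e e e n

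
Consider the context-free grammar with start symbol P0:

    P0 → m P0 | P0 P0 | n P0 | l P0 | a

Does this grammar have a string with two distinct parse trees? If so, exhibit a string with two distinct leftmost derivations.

Ambiguous

Witness: a a a

Derivation 1: P0 ⇒ P0 P0 ⇒ P0 P0 P0 ⇒ a P0 P0 ⇒ a a P0 ⇒ a a a
Derivation 2: P0 ⇒ P0 P0 ⇒ a P0 ⇒ a P0 P0 ⇒ a a P0 ⇒ a a a

Two distinct leftmost derivations for the same string.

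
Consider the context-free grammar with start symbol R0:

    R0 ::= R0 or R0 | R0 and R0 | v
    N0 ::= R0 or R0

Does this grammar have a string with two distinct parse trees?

Witness: v and v and v

Derivation 1: R0 ⇒ R0 and R0 ⇒ R0 and R0 and R0 ⇒ v and R0 and R0 ⇒ v and v and R0 ⇒ v and v and v
Derivation 2: R0 ⇒ R0 and R0 ⇒ v and R0 ⇒ v and R0 and R0 ⇒ v and v and R0 ⇒ v and v and v

Two distinct leftmost derivations for the same string.

Ambiguous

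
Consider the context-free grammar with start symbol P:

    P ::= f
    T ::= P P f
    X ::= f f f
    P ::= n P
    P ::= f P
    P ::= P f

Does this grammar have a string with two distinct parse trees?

Ambiguous

Witness: f f

Derivation 1: P ⇒ f P ⇒ f f
Derivation 2: P ⇒ P f ⇒ f f

Two distinct leftmost derivations for the same string.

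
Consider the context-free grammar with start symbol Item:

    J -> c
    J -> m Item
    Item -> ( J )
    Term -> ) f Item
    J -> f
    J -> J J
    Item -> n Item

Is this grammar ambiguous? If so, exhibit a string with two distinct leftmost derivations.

Ambiguous

Witness: ( c c c )

Derivation 1: Item ⇒ ( J ) ⇒ ( J J ) ⇒ ( c J ) ⇒ ( c J J ) ⇒ ( c c J ) ⇒ ( c c c )
Derivation 2: Item ⇒ ( J ) ⇒ ( J J ) ⇒ ( J J J ) ⇒ ( c J J ) ⇒ ( c c J ) ⇒ ( c c c )

Two distinct leftmost derivations for the same string.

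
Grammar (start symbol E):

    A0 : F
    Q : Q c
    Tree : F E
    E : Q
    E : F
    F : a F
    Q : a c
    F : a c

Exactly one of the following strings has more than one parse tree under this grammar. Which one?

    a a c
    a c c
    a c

a a c: 1 tree
a c c: 1 tree
a c: 2 trees

a c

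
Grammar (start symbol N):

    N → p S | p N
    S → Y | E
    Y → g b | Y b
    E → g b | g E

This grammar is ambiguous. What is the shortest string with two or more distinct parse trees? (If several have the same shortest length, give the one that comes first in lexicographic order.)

length 3: p g b has 2 parse trees

Two derivations of p g b:
  N ⇒ p S ⇒ p Y ⇒ p g b
  N ⇒ p S ⇒ p E ⇒ p g b

p g b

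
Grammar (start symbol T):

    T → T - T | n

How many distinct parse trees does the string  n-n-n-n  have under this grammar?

Parse trees for n-n-n-n:
  [T [T n] - [T [T n] - [T [T n] - [T n]]]]
  [T [T n] - [T [T [T n] - [T n]] - [T n]]]
  [T [T [T n] - [T n]] - [T [T n] - [T n]]]
  [T [T [T n] - [T [T n] - [T n]]] - [T n]]
  [T [T [T [T n] - [T n]] - [T n]] - [T n]]

5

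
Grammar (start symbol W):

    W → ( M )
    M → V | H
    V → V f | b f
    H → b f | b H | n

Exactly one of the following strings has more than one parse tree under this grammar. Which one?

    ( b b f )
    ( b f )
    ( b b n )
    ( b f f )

( b b f ): 1 tree
( b f ): 2 trees
( b b n ): 1 tree
( b f f ): 1 tree

( b f )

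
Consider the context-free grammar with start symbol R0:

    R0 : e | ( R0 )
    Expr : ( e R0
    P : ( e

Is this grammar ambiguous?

Only R0 is reachable from R0; ignoring the rest: L(R0) is { openⁿ atom closeⁿ : n ≥ 0 }. The bracket depth fixes n, and the derivation is forced at every step.

Unambiguous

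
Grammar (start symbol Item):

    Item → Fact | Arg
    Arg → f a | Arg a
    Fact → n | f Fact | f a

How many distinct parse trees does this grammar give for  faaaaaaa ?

1

Parse trees for faaaaaaa:
  [Item [Arg [Arg [Arg [Arg [Arg [Arg [Arg f a] a] a] a] a] a] a]]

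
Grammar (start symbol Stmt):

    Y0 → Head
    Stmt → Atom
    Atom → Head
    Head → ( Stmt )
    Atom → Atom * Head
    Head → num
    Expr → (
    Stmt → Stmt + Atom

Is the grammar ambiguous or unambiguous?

Unambiguous

Only Stmt, Atom, Head are reachable from Stmt; ignoring the rest: Stmt → Stmt + Atom | Atom  ;  Atom → Atom * Head | Head  — a left-associative chain with Head at the bottom. Each string factors uniquely by precedence.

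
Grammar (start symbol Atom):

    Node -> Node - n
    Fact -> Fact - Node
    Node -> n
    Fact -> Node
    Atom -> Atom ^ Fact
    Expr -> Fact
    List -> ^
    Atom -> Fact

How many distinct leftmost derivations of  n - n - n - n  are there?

Parse trees for n - n - n - n:
  [Atom [Fact [Fact [Node n]] - [Node [Node [Node n] - n] - n]]]
  [Atom [Fact [Fact [Fact [Node n]] - [Node n]] - [Node [Node n] - n]]]
  [Atom [Fact [Fact [Node [Node n] - n]] - [Node [Node n] - n]]]
  [Atom [Fact [Fact [Fact [Node n]] - [Node [Node n] - n]] - [Node n]]]
  [Atom [Fact [Fact [Fact [Fact [Node n]] - [Node n]] - [Node n]] - [Node n]]]
  [Atom [Fact [Fact [Fact [Node [Node n] - n]] - [Node n]] - [Node n]]]
  [Atom [Fact [Fact [Node [Node [Node n] - n] - n]] - [Node n]]]
  [Atom [Fact [Node [Node [Node [Node n] - n] - n] - n]]]

8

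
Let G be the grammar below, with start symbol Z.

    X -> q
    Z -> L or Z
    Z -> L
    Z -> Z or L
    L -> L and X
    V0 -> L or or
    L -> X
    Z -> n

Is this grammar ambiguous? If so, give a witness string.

Ambiguous

Witness: q or q

Derivation 1: Z ⇒ L or Z ⇒ X or Z ⇒ q or Z ⇒ q or L ⇒ q or X ⇒ q or q
Derivation 2: Z ⇒ Z or L ⇒ L or L ⇒ X or L ⇒ q or L ⇒ q or X ⇒ q or q

Two distinct leftmost derivations for the same string.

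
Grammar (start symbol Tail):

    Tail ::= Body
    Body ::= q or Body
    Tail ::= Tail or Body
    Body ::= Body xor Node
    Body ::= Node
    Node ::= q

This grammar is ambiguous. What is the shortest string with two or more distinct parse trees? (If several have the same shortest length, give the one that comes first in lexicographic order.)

q or q

length 1: no string has ≥2 trees
length 3: q or q has 2 parse trees

Two derivations of q or q:
  Tail ⇒ Body ⇒ q or Body ⇒ q or Node ⇒ q or q
  Tail ⇒ Tail or Body ⇒ Body or Body ⇒ Node or Body ⇒ q or Body ⇒ q or Node ⇒ q or q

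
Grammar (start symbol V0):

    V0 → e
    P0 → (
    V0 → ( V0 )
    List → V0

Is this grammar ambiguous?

(P0, List are unreachable from V0, so their rules don't affect L(V0).) L(V0) is { openⁿ atom closeⁿ : n ≥ 0 }. The bracket depth fixes n, and the derivation is forced at every step.

Unambiguous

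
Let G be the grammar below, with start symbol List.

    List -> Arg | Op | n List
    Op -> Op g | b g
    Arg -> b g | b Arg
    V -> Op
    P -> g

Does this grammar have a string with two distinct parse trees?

Ambiguous

Witness: b g

Derivation 1: List ⇒ Arg ⇒ b g
Derivation 2: List ⇒ Op ⇒ b g

Two distinct leftmost derivations for the same string.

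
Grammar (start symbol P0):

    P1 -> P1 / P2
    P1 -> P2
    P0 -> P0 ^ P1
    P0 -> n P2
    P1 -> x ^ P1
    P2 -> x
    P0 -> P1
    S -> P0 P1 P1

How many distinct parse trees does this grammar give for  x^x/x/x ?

Parse trees for x^x/x/x:
  [P0 [P0 [P1 [P2 x]]] ^ [P1 [P1 [P1 [P2 x]] / [P2 x]] / [P2 x]]]
  [P0 [P1 [P1 [P1 x ^ [P1 [P2 x]]] / [P2 x]] / [P2 x]]]
  [P0 [P1 [P1 x ^ [P1 [P1 [P2 x]] / [P2 x]]] / [P2 x]]]
  [P0 [P1 x ^ [P1 [P1 [P1 [P2 x]] / [P2 x]] / [P2 x]]]]

4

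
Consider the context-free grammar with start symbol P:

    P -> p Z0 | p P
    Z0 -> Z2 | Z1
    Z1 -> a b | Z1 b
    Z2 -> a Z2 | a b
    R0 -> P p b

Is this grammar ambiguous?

Witness: p a b

Derivation 1: P ⇒ p Z0 ⇒ p Z2 ⇒ p a b
Derivation 2: P ⇒ p Z0 ⇒ p Z1 ⇒ p a b

Two distinct leftmost derivations for the same string.

Ambiguous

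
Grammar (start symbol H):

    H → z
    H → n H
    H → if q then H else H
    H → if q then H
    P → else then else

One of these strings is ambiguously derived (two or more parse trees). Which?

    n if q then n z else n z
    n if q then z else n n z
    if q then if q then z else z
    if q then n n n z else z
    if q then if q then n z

if q then if q then z else z

n if q then n z else n z: 1 tree
n if q then z else n n z: 1 tree
if q then if q then z else z: 2 trees
if q then n n n z else z: 1 tree
if q then if q then n z: 1 tree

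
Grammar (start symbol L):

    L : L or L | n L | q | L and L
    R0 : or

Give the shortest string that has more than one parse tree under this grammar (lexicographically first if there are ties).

length 1: no string has ≥2 trees
length 2: no string has ≥2 trees
length 3: no string has ≥2 trees
length 4: n q and q has 2 parse trees

Two derivations of n q and q:
  L ⇒ n L ⇒ n L and L ⇒ n q and L ⇒ n q and q
  L ⇒ L and L ⇒ n L and L ⇒ n q and L ⇒ n q and q

n q and q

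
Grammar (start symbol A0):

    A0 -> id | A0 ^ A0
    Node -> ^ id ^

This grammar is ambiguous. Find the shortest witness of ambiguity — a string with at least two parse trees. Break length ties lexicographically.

length 1: no string has ≥2 trees
length 3: no string has ≥2 trees
length 5: id ^ id ^ id has 2 parse trees

Two derivations of id ^ id ^ id:
  A0 ⇒ A0 ^ A0 ⇒ id ^ A0 ⇒ id ^ A0 ^ A0 ⇒ id ^ id ^ A0 ⇒ id ^ id ^ id
  A0 ⇒ A0 ^ A0 ⇒ A0 ^ A0 ^ A0 ⇒ id ^ A0 ^ A0 ⇒ id ^ id ^ A0 ⇒ id ^ id ^ id

id ^ id ^ id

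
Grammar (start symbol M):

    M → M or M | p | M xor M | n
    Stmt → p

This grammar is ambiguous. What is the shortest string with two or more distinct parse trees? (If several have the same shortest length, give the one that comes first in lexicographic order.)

n or n or n

length 1: no string has ≥2 trees
length 3: no string has ≥2 trees
length 5: n or n or n has 2 parse trees

Two derivations of n or n or n:
  M ⇒ M or M ⇒ M or M or M ⇒ n or M or M ⇒ n or n or M ⇒ n or n or n
  M ⇒ M or M ⇒ n or M ⇒ n or M or M ⇒ n or n or M ⇒ n or n or n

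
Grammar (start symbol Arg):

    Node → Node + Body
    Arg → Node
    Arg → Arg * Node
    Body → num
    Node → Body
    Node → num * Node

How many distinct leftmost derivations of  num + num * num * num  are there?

2

Parse trees for num + num * num * num:
  [Arg [Arg [Node [Node [Body num]] + [Body num]]] * [Node num * [Node [Body num]]]]
  [Arg [Arg [Arg [Node [Node [Body num]] + [Body num]]] * [Node [Body num]]] * [Node [Body num]]]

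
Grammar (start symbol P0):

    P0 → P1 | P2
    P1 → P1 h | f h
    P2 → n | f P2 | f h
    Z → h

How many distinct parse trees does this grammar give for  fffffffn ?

Parse trees for fffffffn:
  [P0 [P2 f [P2 f [P2 f [P2 f [P2 f [P2 f [P2 f [P2 n]]]]]]]]]

1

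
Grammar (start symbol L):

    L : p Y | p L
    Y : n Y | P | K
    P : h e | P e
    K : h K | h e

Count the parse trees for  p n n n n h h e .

1

Parse trees for p n n n n h h e:
  [L p [Y n [Y n [Y n [Y n [Y [K h [K h e]]]]]]]]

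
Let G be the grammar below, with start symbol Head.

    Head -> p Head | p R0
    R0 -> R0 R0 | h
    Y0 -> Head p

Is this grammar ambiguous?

Ambiguous

Witness: p h h h

Derivation 1: Head ⇒ p R0 ⇒ p R0 R0 ⇒ p R0 R0 R0 ⇒ p h R0 R0 ⇒ p h h R0 ⇒ p h h h
Derivation 2: Head ⇒ p R0 ⇒ p R0 R0 ⇒ p h R0 ⇒ p h R0 R0 ⇒ p h h R0 ⇒ p h h h

Two distinct leftmost derivations for the same string.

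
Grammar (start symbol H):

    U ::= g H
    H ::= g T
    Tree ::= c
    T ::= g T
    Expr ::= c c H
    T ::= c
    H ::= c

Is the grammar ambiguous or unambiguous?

(U, Expr, Tree are unreachable from H, so their rules don't affect L(H).) The reachable rules are right-linear with at most one rule per (nonterminal, next-terminal) pair. Each input token forces the next rule, so parsing is deterministic.

Unambiguous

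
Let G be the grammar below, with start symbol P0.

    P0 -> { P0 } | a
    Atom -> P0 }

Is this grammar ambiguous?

Unambiguous

(Atom is unreachable from P0, so its rules don't affect L(P0).) Each string is a nest of matched brackets around a single atom. An opening bracket forces the recursive rule; an atom forces the base rule.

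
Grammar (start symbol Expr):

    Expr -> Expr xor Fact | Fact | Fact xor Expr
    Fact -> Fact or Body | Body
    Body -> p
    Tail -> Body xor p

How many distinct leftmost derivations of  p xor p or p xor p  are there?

4

Parse trees for p xor p or p xor p:
  [Expr [Expr [Expr [Fact [Body p]]] xor [Fact [Fact [Body p]] or [Body p]]] xor [Fact [Body p]]]
  [Expr [Expr [Fact [Body p]] xor [Expr [Fact [Fact [Body p]] or [Body p]]]] xor [Fact [Body p]]]
  [Expr [Fact [Body p]] xor [Expr [Expr [Fact [Fact [Body p]] or [Body p]]] xor [Fact [Body p]]]]
  [Expr [Fact [Body p]] xor [Expr [Fact [Fact [Body p]] or [Body p]] xor [Expr [Fact [Body p]]]]]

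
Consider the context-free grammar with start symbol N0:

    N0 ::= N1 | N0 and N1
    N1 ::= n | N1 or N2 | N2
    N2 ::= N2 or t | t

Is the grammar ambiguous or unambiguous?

Ambiguous

Witness: t or t

Derivation 1: N0 ⇒ N1 ⇒ N1 or N2 ⇒ N2 or N2 ⇒ t or N2 ⇒ t or t
Derivation 2: N0 ⇒ N1 ⇒ N2 ⇒ N2 or t ⇒ t or t

Two distinct leftmost derivations for the same string.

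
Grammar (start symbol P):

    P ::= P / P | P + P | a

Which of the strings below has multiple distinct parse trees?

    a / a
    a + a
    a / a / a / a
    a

a / a / a / a

a / a: 1 tree
a + a: 1 tree
a / a / a / a: 5 trees
a: 1 tree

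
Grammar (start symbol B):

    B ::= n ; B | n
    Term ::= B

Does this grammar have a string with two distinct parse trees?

(Term is unreachable from B, so its rules don't affect L(B).) The reachable grammar is A → atom sep A | atom. Each atom is followed by either the separator (recurse) or end-of-string (stop) — no choice point.

Unambiguous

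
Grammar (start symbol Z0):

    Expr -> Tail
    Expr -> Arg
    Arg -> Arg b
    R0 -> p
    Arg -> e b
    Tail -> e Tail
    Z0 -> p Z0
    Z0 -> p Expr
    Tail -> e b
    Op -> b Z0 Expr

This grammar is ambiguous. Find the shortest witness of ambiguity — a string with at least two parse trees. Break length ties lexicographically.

p e b

length 3: p e b has 2 parse trees

Two derivations of p e b:
  Z0 ⇒ p Expr ⇒ p Tail ⇒ p e b
  Z0 ⇒ p Expr ⇒ p Arg ⇒ p e b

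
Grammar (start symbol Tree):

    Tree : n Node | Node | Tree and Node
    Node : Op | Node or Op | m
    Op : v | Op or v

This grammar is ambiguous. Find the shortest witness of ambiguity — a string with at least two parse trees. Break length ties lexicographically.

v or v

length 1: no string has ≥2 trees
length 2: no string has ≥2 trees
length 3: v or v has 2 parse trees

Two derivations of v or v:
  Tree ⇒ Node ⇒ Op ⇒ Op or v ⇒ v or v
  Tree ⇒ Node ⇒ Node or Op ⇒ Op or Op ⇒ v or Op ⇒ v or v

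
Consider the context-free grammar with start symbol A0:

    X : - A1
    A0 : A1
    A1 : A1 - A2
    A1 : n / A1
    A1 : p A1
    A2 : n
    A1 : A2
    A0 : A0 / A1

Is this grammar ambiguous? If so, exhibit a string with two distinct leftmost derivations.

Ambiguous

Witness: n / n

Derivation 1: A0 ⇒ A1 ⇒ n / A1 ⇒ n / A2 ⇒ n / n
Derivation 2: A0 ⇒ A0 / A1 ⇒ A1 / A1 ⇒ A2 / A1 ⇒ n / A1 ⇒ n / A2 ⇒ n / n

Two distinct leftmost derivations for the same string.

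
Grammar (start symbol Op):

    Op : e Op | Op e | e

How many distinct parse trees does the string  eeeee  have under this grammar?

Parse trees for eeeee (showing first 6 of 16):
  [Op e [Op e [Op e [Op e [Op e]]]]]
  [Op e [Op e [Op e [Op [Op e] e]]]]
  [Op e [Op e [Op [Op e [Op e]] e]]]
  [Op e [Op e [Op [Op [Op e] e] e]]]
  [Op e [Op [Op e [Op e [Op e]]] e]]
  [Op e [Op [Op e [Op [Op e] e]] e]]

16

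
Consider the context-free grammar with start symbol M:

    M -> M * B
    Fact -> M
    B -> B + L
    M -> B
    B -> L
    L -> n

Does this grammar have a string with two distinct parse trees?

Unambiguous

(Fact is unreachable from M, so its rules don't affect L(M).) M → M * B | B  ;  B → B + L | L  — a left-associative chain with L at the bottom. Each string factors uniquely by precedence.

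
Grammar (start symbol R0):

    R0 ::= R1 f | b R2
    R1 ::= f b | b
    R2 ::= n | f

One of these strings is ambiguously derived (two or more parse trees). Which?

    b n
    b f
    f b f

b f

b n: 1 tree
b f: 2 trees
f b f: 1 tree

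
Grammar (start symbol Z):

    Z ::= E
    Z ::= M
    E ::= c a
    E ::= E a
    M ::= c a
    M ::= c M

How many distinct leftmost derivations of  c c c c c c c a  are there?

1

Parse trees for c c c c c c c a:
  [Z [M c [M c [M c [M c [M c [M c [M c a]]]]]]]]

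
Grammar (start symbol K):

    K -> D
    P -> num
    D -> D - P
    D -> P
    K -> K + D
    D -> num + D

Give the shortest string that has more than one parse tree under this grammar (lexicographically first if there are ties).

num + num

length 1: no string has ≥2 trees
length 3: num + num has 2 parse trees

Two derivations of num + num:
  K ⇒ D ⇒ num + D ⇒ num + P ⇒ num + num
  K ⇒ K + D ⇒ D + D ⇒ P + D ⇒ num + D ⇒ num + P ⇒ num + num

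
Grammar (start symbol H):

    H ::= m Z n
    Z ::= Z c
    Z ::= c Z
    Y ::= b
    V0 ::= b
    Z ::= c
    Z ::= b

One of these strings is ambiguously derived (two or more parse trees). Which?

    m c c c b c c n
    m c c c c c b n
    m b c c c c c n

m c c c b c c n: 10 trees
m c c c c c b n: 1 tree
m b c c c c c n: 1 tree

m c c c b c c n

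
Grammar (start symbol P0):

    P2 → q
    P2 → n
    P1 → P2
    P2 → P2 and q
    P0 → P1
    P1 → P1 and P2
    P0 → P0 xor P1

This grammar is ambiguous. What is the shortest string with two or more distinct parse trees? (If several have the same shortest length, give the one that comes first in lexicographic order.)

length 1: no string has ≥2 trees
length 3: n and q has 2 parse trees

Two derivations of n and q:
  P0 ⇒ P1 ⇒ P2 ⇒ P2 and q ⇒ n and q
  P0 ⇒ P1 ⇒ P1 and P2 ⇒ P2 and P2 ⇒ n and P2 ⇒ n and q

n and q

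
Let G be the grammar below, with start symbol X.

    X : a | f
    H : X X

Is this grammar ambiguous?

Unambiguous

(H is unreachable from X, so its rules don't affect L(X).) Each reachable nonterminal has at most one production per leading terminal, and all productions are right-linear; the derivation is determined token-by-token.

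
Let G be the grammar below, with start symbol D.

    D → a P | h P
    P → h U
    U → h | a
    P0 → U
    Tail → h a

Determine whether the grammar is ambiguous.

(P0, Tail are unreachable from D, so their rules don't affect L(D).) Restricted to the reachable nonterminals, every rule has the form A → t or A → t B, and no two rules for the same A share a first terminal. The grammar encodes a DFA — one run per string.

Unambiguous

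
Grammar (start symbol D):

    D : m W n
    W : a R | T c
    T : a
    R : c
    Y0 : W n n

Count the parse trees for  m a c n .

Parse trees for m a c n:
  [D m [W a [R c]] n]
  [D m [W [T a] c] n]

2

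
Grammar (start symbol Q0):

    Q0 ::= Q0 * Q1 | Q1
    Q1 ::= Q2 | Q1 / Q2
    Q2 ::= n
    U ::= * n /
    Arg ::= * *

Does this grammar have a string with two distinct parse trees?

Unambiguous

(U, Arg are unreachable from Q0, so their rules don't affect L(Q0).) The grammar is stratified — Q0 handles '*' (left-recursive), Q1 handles '/', Q2 atoms. Each operator has a fixed associativity and precedence level, so every string has one parse.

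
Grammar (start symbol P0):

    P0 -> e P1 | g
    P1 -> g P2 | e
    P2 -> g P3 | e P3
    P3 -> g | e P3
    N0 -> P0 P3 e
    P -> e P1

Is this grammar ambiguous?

Only P0, P1, P2, P3 are reachable from P0; ignoring the rest: Each reachable nonterminal has at most one production per leading terminal, and all productions are right-linear; the derivation is determined token-by-token.

Unambiguous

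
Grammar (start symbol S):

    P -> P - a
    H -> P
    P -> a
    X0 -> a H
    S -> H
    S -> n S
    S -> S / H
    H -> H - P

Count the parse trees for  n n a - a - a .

4

Parse trees for n n a - a - a:
  [S n [S n [S [H [P [P [P a] - a] - a]]]]]
  [S n [S n [S [H [H [P a]] - [P [P a] - a]]]]]
  [S n [S n [S [H [H [P [P a] - a]] - [P a]]]]]
  [S n [S n [S [H [H [H [P a]] - [P a]] - [P a]]]]]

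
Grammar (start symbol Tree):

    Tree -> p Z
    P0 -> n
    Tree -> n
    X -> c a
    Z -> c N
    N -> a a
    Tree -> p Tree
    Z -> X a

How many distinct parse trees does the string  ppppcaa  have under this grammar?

2

Parse trees for ppppcaa:
  [Tree p [Tree p [Tree p [Tree p [Z c [N a a]]]]]]
  [Tree p [Tree p [Tree p [Tree p [Z [X c a] a]]]]]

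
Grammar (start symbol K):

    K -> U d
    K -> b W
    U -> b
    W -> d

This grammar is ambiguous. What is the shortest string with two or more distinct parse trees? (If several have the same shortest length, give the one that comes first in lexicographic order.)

b d

length 2: b d has 2 parse trees

Two derivations of b d:
  K ⇒ U d ⇒ b d
  K ⇒ b W ⇒ b d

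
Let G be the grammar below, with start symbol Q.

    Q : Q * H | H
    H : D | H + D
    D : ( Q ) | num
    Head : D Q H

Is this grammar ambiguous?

Unambiguous

Only Q, H, D are reachable from Q; ignoring the rest: Q → Q * H | H  ;  H → H + D | D  — a left-associative chain with D at the bottom. Each string factors uniquely by precedence.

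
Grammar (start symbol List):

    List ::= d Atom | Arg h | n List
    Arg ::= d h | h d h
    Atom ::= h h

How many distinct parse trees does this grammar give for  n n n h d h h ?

1

Parse trees for n n n h d h h:
  [List n [List n [List n [List [Arg h d h] h]]]]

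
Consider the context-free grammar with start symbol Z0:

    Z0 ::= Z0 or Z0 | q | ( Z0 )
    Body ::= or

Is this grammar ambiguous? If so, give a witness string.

Ambiguous

Witness: q or q or q

Derivation 1: Z0 ⇒ Z0 or Z0 ⇒ Z0 or Z0 or Z0 ⇒ q or Z0 or Z0 ⇒ q or q or Z0 ⇒ q or q or q
Derivation 2: Z0 ⇒ Z0 or Z0 ⇒ q or Z0 ⇒ q or Z0 or Z0 ⇒ q or q or Z0 ⇒ q or q or q

Two distinct leftmost derivations for the same string.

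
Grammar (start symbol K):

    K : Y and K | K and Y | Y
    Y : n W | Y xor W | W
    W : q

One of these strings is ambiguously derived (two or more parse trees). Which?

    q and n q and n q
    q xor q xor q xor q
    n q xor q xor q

q and n q and n q

q and n q and n q: 4 trees
q xor q xor q xor q: 1 tree
n q xor q xor q: 1 tree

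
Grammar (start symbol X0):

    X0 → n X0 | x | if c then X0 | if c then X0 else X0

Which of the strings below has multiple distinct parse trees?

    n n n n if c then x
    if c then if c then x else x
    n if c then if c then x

if c then if c then x else x

n n n n if c then x: 1 tree
if c then if c then x else x: 2 trees
n if c then if c then x: 1 tree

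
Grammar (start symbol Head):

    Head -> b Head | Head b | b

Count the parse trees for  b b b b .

8

Parse trees for b b b b:
  [Head b [Head b [Head b [Head b]]]]
  [Head b [Head b [Head [Head b] b]]]
  [Head b [Head [Head b [Head b]] b]]
  [Head b [Head [Head [Head b] b] b]]
  [Head [Head b [Head b [Head b]]] b]
  [Head [Head b [Head [Head b] b]] b]
  [Head [Head [Head b [Head b]] b] b]
  [Head [Head [Head [Head b] b] b] b]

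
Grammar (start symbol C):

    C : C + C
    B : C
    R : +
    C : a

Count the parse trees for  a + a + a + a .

Parse trees for a + a + a + a:
  [C [C a] + [C [C a] + [C [C a] + [C a]]]]
  [C [C a] + [C [C [C a] + [C a]] + [C a]]]
  [C [C [C a] + [C a]] + [C [C a] + [C a]]]
  [C [C [C a] + [C [C a] + [C a]]] + [C a]]
  [C [C [C [C a] + [C a]] + [C a]] + [C a]]

5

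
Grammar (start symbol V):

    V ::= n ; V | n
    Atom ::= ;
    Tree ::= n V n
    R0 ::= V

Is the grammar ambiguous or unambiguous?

Only V is reachable from V; ignoring the rest: Right-recursive list with a separator: after each atom, whether the separator follows determines the rule. One parse per string.

Unambiguous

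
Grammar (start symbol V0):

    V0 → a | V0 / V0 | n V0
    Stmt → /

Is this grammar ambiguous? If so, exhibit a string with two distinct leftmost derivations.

Witness: n a / a

Derivation 1: V0 ⇒ V0 / V0 ⇒ n V0 / V0 ⇒ n a / V0 ⇒ n a / a
Derivation 2: V0 ⇒ n V0 ⇒ n V0 / V0 ⇒ n a / V0 ⇒ n a / a

Two distinct leftmost derivations for the same string.

Ambiguous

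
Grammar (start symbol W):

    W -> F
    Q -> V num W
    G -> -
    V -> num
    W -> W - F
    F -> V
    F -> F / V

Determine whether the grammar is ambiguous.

Unambiguous

Only W, F, V are reachable from W; ignoring the rest: W → W - F | F  ;  F → F / V | V  — a left-associative chain with V at the bottom. Each string factors uniquely by precedence.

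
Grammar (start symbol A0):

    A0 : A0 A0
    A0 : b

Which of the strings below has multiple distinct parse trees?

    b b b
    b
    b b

b b b

b b b: 2 trees
b: 1 tree
b b: 1 tree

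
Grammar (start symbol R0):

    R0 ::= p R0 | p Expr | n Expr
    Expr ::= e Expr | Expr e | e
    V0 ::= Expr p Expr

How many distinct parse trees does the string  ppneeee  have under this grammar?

8

Parse trees for ppneeee:
  [R0 p [R0 p [R0 n [Expr e [Expr e [Expr e [Expr e]]]]]]]
  [R0 p [R0 p [R0 n [Expr e [Expr e [Expr [Expr e] e]]]]]]
  [R0 p [R0 p [R0 n [Expr e [Expr [Expr e [Expr e]] e]]]]]
  [R0 p [R0 p [R0 n [Expr e [Expr [Expr [Expr e] e] e]]]]]
  [R0 p [R0 p [R0 n [Expr [Expr e [Expr e [Expr e]]] e]]]]
  [R0 p [R0 p [R0 n [Expr [Expr e [Expr [Expr e] e]] e]]]]
  [R0 p [R0 p [R0 n [Expr [Expr [Expr e [Expr e]] e] e]]]]
  [R0 p [R0 p [R0 n [Expr [Expr [Expr [Expr e] e] e] e]]]]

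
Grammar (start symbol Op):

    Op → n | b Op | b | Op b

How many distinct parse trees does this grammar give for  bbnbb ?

6

Parse trees for bbnbb:
  [Op b [Op b [Op [Op [Op n] b] b]]]
  [Op b [Op [Op b [Op [Op n] b]] b]]
  [Op b [Op [Op [Op b [Op n]] b] b]]
  [Op [Op b [Op b [Op [Op n] b]]] b]
  [Op [Op b [Op [Op b [Op n]] b]] b]
  [Op [Op [Op b [Op b [Op n]]] b] b]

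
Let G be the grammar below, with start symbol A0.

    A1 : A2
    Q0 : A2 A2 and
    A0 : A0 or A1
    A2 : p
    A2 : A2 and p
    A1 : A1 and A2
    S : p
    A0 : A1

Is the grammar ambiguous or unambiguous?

Witness: p and p

Derivation 1: A0 ⇒ A1 ⇒ A2 ⇒ A2 and p ⇒ p and p
Derivation 2: A0 ⇒ A1 ⇒ A1 and A2 ⇒ A2 and A2 ⇒ p and A2 ⇒ p and p

Two distinct leftmost derivations for the same string.

Ambiguous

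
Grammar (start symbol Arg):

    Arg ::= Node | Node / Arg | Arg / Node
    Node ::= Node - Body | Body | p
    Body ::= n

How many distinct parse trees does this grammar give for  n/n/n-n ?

Parse trees for n/n/n-n:
  [Arg [Node [Body n]] / [Arg [Node [Body n]] / [Arg [Node [Node [Body n]] - [Body n]]]]]
  [Arg [Node [Body n]] / [Arg [Arg [Node [Body n]]] / [Node [Node [Body n]] - [Body n]]]]
  [Arg [Arg [Node [Body n]] / [Arg [Node [Body n]]]] / [Node [Node [Body n]] - [Body n]]]
  [Arg [Arg [Arg [Node [Body n]]] / [Node [Body n]]] / [Node [Node [Body n]] - [Body n]]]

4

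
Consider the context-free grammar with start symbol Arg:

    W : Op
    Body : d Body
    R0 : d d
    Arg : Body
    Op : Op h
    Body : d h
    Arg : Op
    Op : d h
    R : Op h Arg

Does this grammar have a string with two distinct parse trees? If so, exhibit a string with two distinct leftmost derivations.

Ambiguous

Witness: d h

Derivation 1: Arg ⇒ Body ⇒ d h
Derivation 2: Arg ⇒ Op ⇒ d h

Two distinct leftmost derivations for the same string.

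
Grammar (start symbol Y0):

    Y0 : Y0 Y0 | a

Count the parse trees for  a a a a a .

14

Parse trees for a a a a a (showing first 6 of 14):
  [Y0 [Y0 a] [Y0 [Y0 a] [Y0 [Y0 a] [Y0 [Y0 a] [Y0 a]]]]]
  [Y0 [Y0 a] [Y0 [Y0 a] [Y0 [Y0 [Y0 a] [Y0 a]] [Y0 a]]]]
  [Y0 [Y0 a] [Y0 [Y0 [Y0 a] [Y0 a]] [Y0 [Y0 a] [Y0 a]]]]
  [Y0 [Y0 a] [Y0 [Y0 [Y0 a] [Y0 [Y0 a] [Y0 a]]] [Y0 a]]]
  [Y0 [Y0 a] [Y0 [Y0 [Y0 [Y0 a] [Y0 a]] [Y0 a]] [Y0 a]]]
  [Y0 [Y0 [Y0 a] [Y0 a]] [Y0 [Y0 a] [Y0 [Y0 a] [Y0 a]]]]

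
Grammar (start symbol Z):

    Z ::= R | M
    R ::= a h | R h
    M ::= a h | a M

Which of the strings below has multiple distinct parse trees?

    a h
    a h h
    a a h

a h: 2 trees
a h h: 1 tree
a a h: 1 tree

a h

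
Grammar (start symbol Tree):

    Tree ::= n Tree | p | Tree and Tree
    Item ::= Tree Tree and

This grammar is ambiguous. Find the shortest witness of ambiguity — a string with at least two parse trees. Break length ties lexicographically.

length 1: no string has ≥2 trees
length 2: no string has ≥2 trees
length 3: no string has ≥2 trees
length 4: n p and p has 2 parse trees

Two derivations of n p and p:
  Tree ⇒ n Tree ⇒ n Tree and Tree ⇒ n p and Tree ⇒ n p and p
  Tree ⇒ Tree and Tree ⇒ n Tree and Tree ⇒ n p and Tree ⇒ n p and p

n p and p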